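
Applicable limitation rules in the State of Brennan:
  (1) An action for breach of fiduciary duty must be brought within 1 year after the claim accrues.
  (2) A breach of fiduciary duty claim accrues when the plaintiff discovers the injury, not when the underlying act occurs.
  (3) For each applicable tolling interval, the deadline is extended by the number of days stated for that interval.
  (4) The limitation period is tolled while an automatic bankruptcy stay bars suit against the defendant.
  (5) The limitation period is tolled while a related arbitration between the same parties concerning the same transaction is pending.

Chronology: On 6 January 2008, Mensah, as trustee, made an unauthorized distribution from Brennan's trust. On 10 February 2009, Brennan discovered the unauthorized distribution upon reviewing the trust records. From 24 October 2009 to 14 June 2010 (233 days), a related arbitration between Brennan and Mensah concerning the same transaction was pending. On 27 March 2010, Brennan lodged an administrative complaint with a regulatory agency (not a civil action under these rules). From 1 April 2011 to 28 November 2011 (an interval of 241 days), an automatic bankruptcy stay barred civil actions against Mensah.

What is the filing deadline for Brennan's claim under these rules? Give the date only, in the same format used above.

1 October 2010

Under the discovery rule, the claim accrued on 10 February 2009, when Brennan discovered the injury — not on the 6 January 2008 date of the underlying act.
1 year from 10 February 2009 is 10 February 2010.
The period was tolled for 233 days by the pending related arbitration (24 October 2009 to 14 June 2010), pushing the deadline to 1 October 2010.
By the time the automatic bankruptcy stay began on 1 April 2011, the limitation period had already expired on 1 October 2010; that interval cannot revive it.
The other events in the timeline have no effect on the limitation period under the stated rules.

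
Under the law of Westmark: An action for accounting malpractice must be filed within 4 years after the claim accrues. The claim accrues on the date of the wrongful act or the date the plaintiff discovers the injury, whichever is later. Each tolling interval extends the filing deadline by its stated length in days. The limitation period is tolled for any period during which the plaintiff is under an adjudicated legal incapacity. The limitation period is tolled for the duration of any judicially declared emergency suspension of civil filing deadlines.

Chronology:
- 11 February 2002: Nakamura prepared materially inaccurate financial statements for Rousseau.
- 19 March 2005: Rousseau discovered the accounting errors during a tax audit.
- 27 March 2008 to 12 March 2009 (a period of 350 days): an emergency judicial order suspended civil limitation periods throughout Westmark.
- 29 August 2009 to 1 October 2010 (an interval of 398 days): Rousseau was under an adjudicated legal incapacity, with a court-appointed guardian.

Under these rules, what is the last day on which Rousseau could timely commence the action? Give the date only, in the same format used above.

Taking the later of the act (11 February 2002) and discovery (19 March 2005), the claim accrued on 19 March 2005.
4 years from 19 March 2005 is 19 March 2009.
The period was tolled for 350 days by the emergency suspension of filing deadlines (27 March 2008 to 12 March 2009), pushing the deadline to 4 March 2010.
The period was tolled for 398 days by the plaintiff's legal incapacity (29 August 2009 to 1 October 2010), pushing the deadline to 6 April 2011.

6 April 2011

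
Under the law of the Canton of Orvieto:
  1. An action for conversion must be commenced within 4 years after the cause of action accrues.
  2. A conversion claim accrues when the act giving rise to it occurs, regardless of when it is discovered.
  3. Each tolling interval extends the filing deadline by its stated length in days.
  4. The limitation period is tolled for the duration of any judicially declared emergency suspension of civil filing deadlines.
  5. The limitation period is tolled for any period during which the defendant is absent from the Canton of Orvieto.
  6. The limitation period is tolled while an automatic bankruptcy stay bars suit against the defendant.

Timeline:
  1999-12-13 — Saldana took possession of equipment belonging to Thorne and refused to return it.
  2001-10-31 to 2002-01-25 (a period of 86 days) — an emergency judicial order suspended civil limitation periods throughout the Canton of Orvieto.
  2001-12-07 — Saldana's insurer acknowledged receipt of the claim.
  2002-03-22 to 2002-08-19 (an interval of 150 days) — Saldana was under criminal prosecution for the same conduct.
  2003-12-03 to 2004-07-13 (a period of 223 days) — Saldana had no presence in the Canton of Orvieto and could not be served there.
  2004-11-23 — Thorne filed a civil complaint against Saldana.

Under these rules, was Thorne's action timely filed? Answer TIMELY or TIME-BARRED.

TIME-BARRED

The cause of action accrued on 1999-12-13, the date of the act.
4 years from 1999-12-13 is 2003-12-13.
The emergency suspension of filing deadlines from 2001-10-31 to 2002-01-25 tolled the period for 86 days, extending the deadline to 2004-03-08.
The defendant's absence from the jurisdiction from 2003-12-03 to 2004-07-13 tolled the period for 223 days, extending the deadline to 2004-10-17.
Although a criminal prosecution ran from 2002-03-22 to 2002-08-19, the stated rules do not make that a tolling event, so it is disregarded.
Nothing else in the chronology tolls or restarts the period.
Thorne filed on 2004-11-23, after the 2004-10-17 deadline, so the action is time-barred.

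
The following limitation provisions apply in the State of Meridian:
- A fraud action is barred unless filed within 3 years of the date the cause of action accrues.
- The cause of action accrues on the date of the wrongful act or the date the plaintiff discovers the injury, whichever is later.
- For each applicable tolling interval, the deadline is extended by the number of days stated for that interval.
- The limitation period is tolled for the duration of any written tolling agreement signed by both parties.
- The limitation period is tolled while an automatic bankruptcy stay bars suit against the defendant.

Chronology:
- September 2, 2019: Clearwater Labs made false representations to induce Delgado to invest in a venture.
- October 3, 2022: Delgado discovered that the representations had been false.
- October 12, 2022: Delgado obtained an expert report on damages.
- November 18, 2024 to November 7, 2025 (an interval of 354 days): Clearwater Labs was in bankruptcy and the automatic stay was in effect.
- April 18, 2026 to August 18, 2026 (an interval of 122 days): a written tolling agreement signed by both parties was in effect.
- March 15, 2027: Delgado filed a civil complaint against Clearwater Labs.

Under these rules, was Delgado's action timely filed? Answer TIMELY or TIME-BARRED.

TIME-BARRED

Taking the later of the act (September 2, 2019) and discovery (October 3, 2022), the claim accrued on October 3, 2022.
Adding the 3 years base period to October 3, 2022 gives a deadline of October 3, 2025, before any tolling.
The automatic bankruptcy stay from November 18, 2024 to November 7, 2025 tolled the period for 354 days, extending the deadline to September 22, 2026.
The period was tolled for 122 days by the written tolling agreement (April 18, 2026 to August 18, 2026), pushing the deadline to January 22, 2027.
The other events in the timeline have no effect on the limitation period under the stated rules.
Filing on March 15, 2027 missed the January 22, 2027 deadline — the action is time-barred.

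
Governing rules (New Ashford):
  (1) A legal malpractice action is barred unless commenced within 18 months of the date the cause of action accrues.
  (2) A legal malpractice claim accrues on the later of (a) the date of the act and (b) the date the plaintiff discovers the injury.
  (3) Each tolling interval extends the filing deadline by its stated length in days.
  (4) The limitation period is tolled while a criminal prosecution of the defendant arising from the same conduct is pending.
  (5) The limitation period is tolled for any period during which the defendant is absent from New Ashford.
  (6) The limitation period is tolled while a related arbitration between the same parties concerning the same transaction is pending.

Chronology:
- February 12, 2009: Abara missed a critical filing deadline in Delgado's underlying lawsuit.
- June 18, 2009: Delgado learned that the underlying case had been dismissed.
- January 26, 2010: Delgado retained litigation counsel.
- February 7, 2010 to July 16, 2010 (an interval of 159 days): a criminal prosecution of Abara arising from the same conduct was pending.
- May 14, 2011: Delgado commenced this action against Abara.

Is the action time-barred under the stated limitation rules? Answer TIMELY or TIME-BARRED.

Because discovery on June 18, 2009 post-dates the February 12, 2009 act, accrual under the later-of rule falls on June 18, 2009.
18 months from June 18, 2009 is December 18, 2010.
The period was tolled for 159 days by the pending criminal prosecution (February 7, 2010 to July 16, 2010), pushing the deadline to May 26, 2011.
The other events in the timeline have no effect on the limitation period under the stated rules.
Filing on May 14, 2011 beat the May 26, 2011 deadline — the action is timely.

TIMELY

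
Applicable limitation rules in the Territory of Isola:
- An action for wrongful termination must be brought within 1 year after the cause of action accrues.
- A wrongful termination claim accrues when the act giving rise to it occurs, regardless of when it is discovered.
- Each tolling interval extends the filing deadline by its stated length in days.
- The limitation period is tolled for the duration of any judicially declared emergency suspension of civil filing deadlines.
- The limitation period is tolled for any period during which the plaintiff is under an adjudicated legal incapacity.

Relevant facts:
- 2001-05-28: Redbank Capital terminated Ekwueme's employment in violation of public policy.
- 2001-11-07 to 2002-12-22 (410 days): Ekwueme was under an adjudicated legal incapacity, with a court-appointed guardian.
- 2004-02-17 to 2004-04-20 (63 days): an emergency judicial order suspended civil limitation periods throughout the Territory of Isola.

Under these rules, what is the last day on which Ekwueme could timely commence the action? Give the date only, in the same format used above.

The limitation period began to run on 2001-05-28.
The untolled deadline — 1 year after 2001-05-28 — is 2002-05-28.
Because the plaintiff's legal incapacity ran from 2001-11-07 to 2002-12-22, the deadline is extended by 410 days to 2003-07-12.
The emergency suspension of filing deadlines starting 2004-02-17 came too late — the period had run on 2003-07-12 — and so does not extend the deadline.

2003-07-12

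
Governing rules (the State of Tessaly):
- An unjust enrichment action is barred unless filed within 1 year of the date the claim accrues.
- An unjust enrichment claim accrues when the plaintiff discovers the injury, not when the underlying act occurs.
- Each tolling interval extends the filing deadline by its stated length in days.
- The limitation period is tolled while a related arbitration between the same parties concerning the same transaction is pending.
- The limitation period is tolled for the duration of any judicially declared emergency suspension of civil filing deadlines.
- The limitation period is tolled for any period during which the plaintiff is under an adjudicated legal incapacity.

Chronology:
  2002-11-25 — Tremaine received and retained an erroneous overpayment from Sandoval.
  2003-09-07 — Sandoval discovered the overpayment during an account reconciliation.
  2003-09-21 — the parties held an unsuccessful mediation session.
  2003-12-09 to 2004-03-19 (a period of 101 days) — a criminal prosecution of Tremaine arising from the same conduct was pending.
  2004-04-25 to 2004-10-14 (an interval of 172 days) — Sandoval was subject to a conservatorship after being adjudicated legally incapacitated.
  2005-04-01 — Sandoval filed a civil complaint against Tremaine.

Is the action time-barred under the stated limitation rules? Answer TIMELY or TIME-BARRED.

Accrual is tied to discovery, so the period began on 2003-09-07 rather than on 2002-11-25 when the act occurred.
The untolled deadline — 1 year after 2003-09-07 — is 2004-09-07.
Because the plaintiff's legal incapacity ran from 2004-04-25 to 2004-10-14, the deadline is extended by 172 days to 2005-02-26.
The pending criminal prosecution from 2003-12-09 to 2004-03-19 does not toll the period, because no stated rule makes a criminal prosecution a tolling event.
Nothing else in the chronology tolls or restarts the period.
Sandoval filed on 2005-04-01, after the 2005-02-26 deadline, so the action is time-barred.

TIME-BARRED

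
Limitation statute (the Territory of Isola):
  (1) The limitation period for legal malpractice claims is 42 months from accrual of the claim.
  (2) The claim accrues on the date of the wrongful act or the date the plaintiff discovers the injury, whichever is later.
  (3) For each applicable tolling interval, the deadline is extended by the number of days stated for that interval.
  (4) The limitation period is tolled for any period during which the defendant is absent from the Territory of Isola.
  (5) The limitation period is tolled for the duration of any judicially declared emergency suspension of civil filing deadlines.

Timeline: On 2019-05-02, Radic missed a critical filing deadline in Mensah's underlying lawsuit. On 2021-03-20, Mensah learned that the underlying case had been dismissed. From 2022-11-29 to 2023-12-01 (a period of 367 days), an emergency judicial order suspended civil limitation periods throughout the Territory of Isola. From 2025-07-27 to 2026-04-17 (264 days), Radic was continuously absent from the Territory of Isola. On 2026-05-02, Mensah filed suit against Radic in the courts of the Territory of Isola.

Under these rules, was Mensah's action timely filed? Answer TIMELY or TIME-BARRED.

Because discovery on 2021-03-20 post-dates the 2019-05-02 act, accrual under the later-of rule falls on 2021-03-20.
The untolled deadline — 42 months after 2021-03-20 — is 2024-09-20.
The period was tolled for 367 days by the emergency suspension of filing deadlines (2022-11-29 to 2023-12-01), pushing the deadline to 2025-09-22.
The defendant's absence from the jurisdiction from 2025-07-27 to 2026-04-17 tolled the period for 264 days, extending the deadline to 2026-06-13.
Mensah filed on 2026-05-02, before the 2026-06-13 deadline, so the action is timely.

TIMELY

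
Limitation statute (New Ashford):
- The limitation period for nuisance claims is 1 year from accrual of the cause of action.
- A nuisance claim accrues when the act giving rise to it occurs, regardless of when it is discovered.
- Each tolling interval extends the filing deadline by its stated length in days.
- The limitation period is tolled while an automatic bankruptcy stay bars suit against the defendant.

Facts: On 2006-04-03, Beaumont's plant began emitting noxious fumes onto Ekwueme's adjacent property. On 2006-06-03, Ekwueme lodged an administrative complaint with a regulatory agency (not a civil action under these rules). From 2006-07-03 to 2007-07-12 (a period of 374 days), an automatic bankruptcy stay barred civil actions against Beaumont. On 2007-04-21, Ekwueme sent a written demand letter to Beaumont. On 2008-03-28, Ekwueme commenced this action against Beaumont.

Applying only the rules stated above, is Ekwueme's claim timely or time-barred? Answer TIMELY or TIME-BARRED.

TIMELY

The cause of action accrued on 2006-04-03, the date of the act.
The untolled deadline — 1 year after 2006-04-03 — is 2007-04-03.
The period was tolled for 374 days by the automatic bankruptcy stay (2006-07-03 to 2007-07-12), pushing the deadline to 2008-04-11.
Nothing else in the chronology tolls or restarts the period.
The 2008-03-28 filing precedes the 2008-04-11 deadline; the claim is timely.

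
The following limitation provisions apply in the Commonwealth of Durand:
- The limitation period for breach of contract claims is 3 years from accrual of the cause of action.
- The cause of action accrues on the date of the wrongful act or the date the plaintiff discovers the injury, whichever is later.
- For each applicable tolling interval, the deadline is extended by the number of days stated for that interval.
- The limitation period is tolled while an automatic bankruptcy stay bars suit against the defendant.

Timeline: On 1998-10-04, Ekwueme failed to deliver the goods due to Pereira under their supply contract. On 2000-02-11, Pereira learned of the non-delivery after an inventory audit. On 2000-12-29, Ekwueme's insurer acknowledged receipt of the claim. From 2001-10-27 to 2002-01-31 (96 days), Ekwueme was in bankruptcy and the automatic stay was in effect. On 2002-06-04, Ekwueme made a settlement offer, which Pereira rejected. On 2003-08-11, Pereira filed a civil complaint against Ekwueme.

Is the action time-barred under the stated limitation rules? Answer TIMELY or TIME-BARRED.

TIME-BARRED

Taking the later of the act (1998-10-04) and discovery (2000-02-11), the claim accrued on 2000-02-11.
The untolled deadline — 3 years after 2000-02-11 — is 2003-02-11.
The period was tolled for 96 days by the automatic bankruptcy stay (2001-10-27 to 2002-01-31), pushing the deadline to 2003-05-18.
None of the other events listed affects the running of the period under the stated rules.
Filing on 2003-08-11 missed the 2003-05-18 deadline — the action is time-barred.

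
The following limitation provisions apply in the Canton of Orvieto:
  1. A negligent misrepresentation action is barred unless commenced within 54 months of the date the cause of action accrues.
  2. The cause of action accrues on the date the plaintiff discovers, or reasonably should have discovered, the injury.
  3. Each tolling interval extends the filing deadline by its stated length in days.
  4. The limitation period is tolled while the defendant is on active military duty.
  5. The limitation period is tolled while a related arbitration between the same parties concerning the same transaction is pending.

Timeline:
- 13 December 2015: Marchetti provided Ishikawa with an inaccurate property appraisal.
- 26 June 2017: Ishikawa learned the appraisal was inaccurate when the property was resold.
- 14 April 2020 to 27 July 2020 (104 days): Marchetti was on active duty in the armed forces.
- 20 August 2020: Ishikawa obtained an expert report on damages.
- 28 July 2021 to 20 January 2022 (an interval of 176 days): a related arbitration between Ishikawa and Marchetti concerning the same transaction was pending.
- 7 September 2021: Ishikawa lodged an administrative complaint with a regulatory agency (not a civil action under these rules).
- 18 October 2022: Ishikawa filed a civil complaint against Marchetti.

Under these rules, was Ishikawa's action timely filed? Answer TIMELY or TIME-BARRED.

TIME-BARRED

Accrual is tied to discovery, so the period began on 26 June 2017 rather than on 13 December 2015 when the act occurred.
Adding the 54 months base period to 26 June 2017 gives a deadline of 26 December 2021, before any tolling.
The period was tolled for 104 days by the defendant's active military service (14 April 2020 to 27 July 2020), pushing the deadline to 9 April 2022.
The period was tolled for 176 days by the pending related arbitration (28 July 2021 to 20 January 2022), pushing the deadline to 2 October 2022.
None of the other events listed affects the running of the period under the stated rules.
Ishikawa filed on 18 October 2022, after the 2 October 2022 deadline, so the action is time-barred.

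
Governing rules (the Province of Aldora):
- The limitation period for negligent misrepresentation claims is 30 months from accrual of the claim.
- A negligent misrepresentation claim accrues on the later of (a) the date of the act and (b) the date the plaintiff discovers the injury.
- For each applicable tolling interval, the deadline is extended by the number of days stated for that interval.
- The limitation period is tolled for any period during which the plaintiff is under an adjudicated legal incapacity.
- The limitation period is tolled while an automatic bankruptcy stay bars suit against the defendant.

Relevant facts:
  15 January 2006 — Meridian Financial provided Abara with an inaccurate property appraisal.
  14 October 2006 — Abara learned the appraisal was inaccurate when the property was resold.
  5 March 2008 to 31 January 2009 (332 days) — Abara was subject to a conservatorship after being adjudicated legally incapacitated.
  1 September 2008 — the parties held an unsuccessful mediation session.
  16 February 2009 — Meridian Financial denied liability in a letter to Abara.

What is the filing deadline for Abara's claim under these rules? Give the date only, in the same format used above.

Because discovery on 14 October 2006 post-dates the 15 January 2006 act, accrual under the later-of rule falls on 14 October 2006.
30 months from 14 October 2006 is 14 April 2009.
The period was tolled for 332 days by the plaintiff's legal incapacity (5 March 2008 to 31 January 2009), pushing the deadline to 12 March 2010.
None of the other events listed affects the running of the period under the stated rules.

12 March 2010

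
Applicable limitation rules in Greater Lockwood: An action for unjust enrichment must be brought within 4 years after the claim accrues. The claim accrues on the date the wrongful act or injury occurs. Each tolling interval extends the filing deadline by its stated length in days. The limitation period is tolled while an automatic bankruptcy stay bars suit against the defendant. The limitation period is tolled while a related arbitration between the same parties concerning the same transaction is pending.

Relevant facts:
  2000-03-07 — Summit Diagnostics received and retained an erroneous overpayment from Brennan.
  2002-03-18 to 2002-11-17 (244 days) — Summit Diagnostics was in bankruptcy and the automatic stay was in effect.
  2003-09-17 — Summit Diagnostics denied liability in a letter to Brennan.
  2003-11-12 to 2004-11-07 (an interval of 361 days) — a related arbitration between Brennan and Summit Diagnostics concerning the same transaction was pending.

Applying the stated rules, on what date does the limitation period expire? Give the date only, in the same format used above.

The claim accrued on 2000-03-07, when the wrongful act occurred.
4 years from 2000-03-07 is 2004-03-07.
The period was tolled for 244 days by the automatic bankruptcy stay (2002-03-18 to 2002-11-17), pushing the deadline to 2004-11-06.
Because the pending related arbitration ran from 2003-11-12 to 2004-11-07, the deadline is extended by 361 days to 2005-11-02.
None of the other events listed affects the running of the period under the stated rules.

2005-11-02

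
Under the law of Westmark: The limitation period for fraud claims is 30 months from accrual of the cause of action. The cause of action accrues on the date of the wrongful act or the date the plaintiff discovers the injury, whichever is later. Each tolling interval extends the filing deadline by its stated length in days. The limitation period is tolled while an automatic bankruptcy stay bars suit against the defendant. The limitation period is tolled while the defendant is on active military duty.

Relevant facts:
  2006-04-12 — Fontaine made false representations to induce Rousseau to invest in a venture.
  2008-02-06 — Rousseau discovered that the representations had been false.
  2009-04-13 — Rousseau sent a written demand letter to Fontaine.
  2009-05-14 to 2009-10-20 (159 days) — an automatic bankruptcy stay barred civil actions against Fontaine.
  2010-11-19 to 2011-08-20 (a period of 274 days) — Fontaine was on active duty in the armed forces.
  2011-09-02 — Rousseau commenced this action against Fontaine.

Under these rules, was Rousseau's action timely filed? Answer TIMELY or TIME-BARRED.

TIMELY

Because discovery on 2008-02-06 post-dates the 2006-04-12 act, accrual under the later-of rule falls on 2008-02-06.
Adding the 30 months base period to 2008-02-06 gives a deadline of 2010-08-06, before any tolling.
Because the automatic bankruptcy stay ran from 2009-05-14 to 2009-10-20, the deadline is extended by 159 days to 2011-01-12.
The defendant's active military service from 2010-11-19 to 2011-08-20 tolled the period for 274 days, extending the deadline to 2011-10-13.
None of the other events listed affects the running of the period under the stated rules.
Filing on 2011-09-02 beat the 2011-10-13 deadline — the action is timely.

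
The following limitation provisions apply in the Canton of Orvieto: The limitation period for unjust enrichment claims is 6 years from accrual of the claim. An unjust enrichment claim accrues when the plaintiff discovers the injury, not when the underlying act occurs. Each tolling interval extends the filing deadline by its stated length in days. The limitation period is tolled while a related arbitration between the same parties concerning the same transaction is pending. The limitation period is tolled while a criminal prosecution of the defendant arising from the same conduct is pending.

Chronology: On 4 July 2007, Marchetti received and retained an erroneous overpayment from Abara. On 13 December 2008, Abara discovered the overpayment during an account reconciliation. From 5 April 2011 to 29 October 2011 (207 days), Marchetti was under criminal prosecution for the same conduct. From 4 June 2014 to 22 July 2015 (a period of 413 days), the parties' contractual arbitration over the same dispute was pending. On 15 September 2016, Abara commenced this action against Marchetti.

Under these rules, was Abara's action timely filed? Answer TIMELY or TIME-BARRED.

TIME-BARRED

Under the discovery rule, the claim accrued on 13 December 2008, when Abara discovered the injury — not on the 4 July 2007 date of the underlying act.
Adding the 6 years base period to 13 December 2008 gives a deadline of 13 December 2014, before any tolling.
The period was tolled for 207 days by the pending criminal prosecution (5 April 2011 to 29 October 2011), pushing the deadline to 8 July 2015.
Because the pending related arbitration ran from 4 June 2014 to 22 July 2015, the deadline is extended by 413 days to 24 August 2016.
Filing on 15 September 2016 missed the 24 August 2016 deadline — the action is time-barred.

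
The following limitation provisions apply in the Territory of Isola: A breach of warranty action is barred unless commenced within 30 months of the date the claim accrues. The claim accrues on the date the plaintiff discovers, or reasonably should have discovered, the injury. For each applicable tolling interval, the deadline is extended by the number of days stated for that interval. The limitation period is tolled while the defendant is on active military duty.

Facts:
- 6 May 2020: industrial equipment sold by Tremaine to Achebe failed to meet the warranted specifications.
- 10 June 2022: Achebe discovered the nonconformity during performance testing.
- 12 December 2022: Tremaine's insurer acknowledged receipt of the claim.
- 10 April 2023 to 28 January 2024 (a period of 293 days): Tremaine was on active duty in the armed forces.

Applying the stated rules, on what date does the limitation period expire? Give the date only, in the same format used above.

Under the discovery rule, the claim accrued on 10 June 2022, when Achebe discovered the injury — not on the 6 May 2020 date of the underlying act.
30 months from 10 June 2022 is 10 December 2024.
The period was tolled for 293 days by the defendant's active military service (10 April 2023 to 28 January 2024), pushing the deadline to 29 September 2025.
The other events in the timeline have no effect on the limitation period under the stated rules.

29 September 2025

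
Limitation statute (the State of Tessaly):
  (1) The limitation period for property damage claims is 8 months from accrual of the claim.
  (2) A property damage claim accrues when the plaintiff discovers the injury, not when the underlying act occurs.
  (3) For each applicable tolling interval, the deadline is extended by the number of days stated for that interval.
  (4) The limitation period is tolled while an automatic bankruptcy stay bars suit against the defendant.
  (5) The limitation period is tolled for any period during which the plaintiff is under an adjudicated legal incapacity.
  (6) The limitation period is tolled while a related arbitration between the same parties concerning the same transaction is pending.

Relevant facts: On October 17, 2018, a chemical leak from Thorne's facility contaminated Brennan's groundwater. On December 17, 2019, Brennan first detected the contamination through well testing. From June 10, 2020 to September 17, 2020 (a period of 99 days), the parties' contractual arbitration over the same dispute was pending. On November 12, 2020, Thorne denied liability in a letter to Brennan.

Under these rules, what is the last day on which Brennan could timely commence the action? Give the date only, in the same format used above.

November 24, 2020

The claim did not accrue until Brennan discovered the injury on December 17, 2019; the October 17, 2018 act date does not start the clock under the stated rule.
The untolled deadline — 8 months after December 17, 2019 — is August 17, 2020.
Because the pending related arbitration ran from June 10, 2020 to September 17, 2020, the deadline is extended by 99 days to November 24, 2020.
Nothing else in the chronology tolls or restarts the period.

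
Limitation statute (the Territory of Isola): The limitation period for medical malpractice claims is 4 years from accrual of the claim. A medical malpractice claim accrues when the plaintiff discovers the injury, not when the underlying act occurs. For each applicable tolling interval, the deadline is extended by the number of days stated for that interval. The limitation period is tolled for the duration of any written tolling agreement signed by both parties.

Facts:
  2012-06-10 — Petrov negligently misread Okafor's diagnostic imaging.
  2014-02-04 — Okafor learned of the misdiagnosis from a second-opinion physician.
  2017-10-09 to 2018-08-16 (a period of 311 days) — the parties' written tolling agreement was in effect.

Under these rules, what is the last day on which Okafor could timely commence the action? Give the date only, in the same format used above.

2018-12-12

The claim did not accrue until Okafor discovered the injury on 2014-02-04; the 2012-06-10 act date does not start the clock under the stated rule.
Adding the 4 years base period to 2014-02-04 gives a deadline of 2018-02-04, before any tolling.
The period was tolled for 311 days by the written tolling agreement (2017-10-09 to 2018-08-16), pushing the deadline to 2018-12-12.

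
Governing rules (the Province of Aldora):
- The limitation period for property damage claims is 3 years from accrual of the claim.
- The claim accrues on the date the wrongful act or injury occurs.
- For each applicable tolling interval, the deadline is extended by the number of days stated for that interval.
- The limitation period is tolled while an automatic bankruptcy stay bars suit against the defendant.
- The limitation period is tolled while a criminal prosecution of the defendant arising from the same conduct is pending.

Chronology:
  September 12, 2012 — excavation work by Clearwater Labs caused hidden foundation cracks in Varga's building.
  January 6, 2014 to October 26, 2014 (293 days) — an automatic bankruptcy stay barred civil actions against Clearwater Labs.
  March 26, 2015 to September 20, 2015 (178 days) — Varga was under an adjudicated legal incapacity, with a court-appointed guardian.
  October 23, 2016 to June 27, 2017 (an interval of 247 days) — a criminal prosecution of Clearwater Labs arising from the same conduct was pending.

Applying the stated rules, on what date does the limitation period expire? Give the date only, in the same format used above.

July 1, 2016

The claim accrued on September 12, 2012, the date of the act.
Adding the 3 years base period to September 12, 2012 gives a deadline of September 12, 2015, before any tolling.
Because the automatic bankruptcy stay ran from January 6, 2014 to October 26, 2014, the deadline is extended by 293 days to July 1, 2016.
By the time the pending criminal prosecution began on October 23, 2016, the limitation period had already expired on July 1, 2016; that interval cannot revive it.
Although the plaintiff's incapacity ran from March 26, 2015 to September 20, 2015, the stated rules do not make that a tolling event, so it is disregarded.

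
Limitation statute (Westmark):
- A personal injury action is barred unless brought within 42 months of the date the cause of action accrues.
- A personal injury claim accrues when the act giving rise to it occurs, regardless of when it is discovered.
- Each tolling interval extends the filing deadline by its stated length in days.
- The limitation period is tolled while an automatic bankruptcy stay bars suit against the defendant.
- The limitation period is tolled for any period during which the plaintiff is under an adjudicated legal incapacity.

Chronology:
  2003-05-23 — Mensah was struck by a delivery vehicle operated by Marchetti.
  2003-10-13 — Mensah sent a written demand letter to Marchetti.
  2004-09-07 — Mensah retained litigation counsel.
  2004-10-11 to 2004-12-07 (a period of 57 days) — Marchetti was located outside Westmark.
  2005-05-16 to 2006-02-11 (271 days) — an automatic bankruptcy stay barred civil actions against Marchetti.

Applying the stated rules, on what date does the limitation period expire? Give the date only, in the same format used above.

2007-08-21

The limitation period began to run on 2003-05-23.
The untolled deadline — 42 months after 2003-05-23 — is 2006-11-23.
The automatic bankruptcy stay from 2005-05-16 to 2006-02-11 tolled the period for 271 days, extending the deadline to 2007-08-21.
Although the defendant's absence ran from 2004-10-11 to 2004-12-07, the stated rules do not make that a tolling event, so it is disregarded.
None of the other events listed affects the running of the period under the stated rules.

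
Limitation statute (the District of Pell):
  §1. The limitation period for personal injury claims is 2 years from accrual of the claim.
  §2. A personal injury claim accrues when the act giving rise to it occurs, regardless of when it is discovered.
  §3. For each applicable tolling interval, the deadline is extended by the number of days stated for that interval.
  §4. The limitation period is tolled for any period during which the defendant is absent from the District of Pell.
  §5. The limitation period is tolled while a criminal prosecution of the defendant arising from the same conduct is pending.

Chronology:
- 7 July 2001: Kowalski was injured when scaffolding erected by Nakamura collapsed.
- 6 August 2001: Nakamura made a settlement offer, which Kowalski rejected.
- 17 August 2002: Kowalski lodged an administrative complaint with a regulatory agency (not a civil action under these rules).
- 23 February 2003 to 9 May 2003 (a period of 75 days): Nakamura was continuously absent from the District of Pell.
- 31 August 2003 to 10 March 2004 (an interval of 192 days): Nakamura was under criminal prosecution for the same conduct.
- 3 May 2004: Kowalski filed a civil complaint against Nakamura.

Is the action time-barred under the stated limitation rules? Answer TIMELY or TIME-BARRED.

TIME-BARRED

The claim accrued on 7 July 2001, the date of the act.
Adding the 2 years base period to 7 July 2001 gives a deadline of 7 July 2003, before any tolling.
Because the defendant's absence from the jurisdiction ran from 23 February 2003 to 9 May 2003, the deadline is extended by 75 days to 20 September 2003.
The pending criminal prosecution from 31 August 2003 to 10 March 2004 tolled the period for 192 days, extending the deadline to 30 March 2004.
The other events in the timeline have no effect on the limitation period under the stated rules.
Kowalski filed on 3 May 2004, after the 30 March 2004 deadline, so the action is time-barred.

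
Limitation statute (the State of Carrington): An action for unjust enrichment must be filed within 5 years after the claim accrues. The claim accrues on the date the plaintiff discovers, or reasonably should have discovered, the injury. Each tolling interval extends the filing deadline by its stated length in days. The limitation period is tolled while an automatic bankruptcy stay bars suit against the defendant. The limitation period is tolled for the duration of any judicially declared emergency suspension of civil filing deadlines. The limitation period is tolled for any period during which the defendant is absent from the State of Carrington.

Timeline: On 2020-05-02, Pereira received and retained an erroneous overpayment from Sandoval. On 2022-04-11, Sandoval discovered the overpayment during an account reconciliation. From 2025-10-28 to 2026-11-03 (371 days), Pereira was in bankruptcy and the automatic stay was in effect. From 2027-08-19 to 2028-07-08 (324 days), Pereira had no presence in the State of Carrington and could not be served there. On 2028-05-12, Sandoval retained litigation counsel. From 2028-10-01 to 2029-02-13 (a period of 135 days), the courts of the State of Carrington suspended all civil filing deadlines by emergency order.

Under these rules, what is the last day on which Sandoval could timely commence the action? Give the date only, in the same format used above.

2029-07-19

The claim did not accrue until Sandoval discovered the injury on 2022-04-11; the 2020-05-02 act date does not start the clock under the stated rule.
The untolled deadline — 5 years after 2022-04-11 — is 2027-04-11.
Because the automatic bankruptcy stay ran from 2025-10-28 to 2026-11-03, the deadline is extended by 371 days to 2028-04-16.
Because the defendant's absence from the jurisdiction ran from 2027-08-19 to 2028-07-08, the deadline is extended by 324 days to 2029-03-06.
Because the emergency suspension of filing deadlines ran from 2028-10-01 to 2029-02-13, the deadline is extended by 135 days to 2029-07-19.
Nothing else in the chronology tolls or restarts the period.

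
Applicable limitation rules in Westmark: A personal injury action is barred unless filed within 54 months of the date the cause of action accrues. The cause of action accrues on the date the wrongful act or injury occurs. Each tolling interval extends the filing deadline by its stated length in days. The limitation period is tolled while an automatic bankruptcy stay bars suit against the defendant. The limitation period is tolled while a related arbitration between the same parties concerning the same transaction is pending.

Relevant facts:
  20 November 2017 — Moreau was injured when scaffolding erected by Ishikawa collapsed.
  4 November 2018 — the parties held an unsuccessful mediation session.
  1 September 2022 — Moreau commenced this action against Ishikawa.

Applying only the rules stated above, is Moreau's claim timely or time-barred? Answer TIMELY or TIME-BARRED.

TIME-BARRED

The cause of action accrued on 20 November 2017, the date of the act.
The untolled deadline — 54 months after 20 November 2017 — is 20 May 2022.
Nothing else in the chronology tolls or restarts the period.
The 1 September 2022 filing falls after the 20 May 2022 deadline; the claim is time-barred.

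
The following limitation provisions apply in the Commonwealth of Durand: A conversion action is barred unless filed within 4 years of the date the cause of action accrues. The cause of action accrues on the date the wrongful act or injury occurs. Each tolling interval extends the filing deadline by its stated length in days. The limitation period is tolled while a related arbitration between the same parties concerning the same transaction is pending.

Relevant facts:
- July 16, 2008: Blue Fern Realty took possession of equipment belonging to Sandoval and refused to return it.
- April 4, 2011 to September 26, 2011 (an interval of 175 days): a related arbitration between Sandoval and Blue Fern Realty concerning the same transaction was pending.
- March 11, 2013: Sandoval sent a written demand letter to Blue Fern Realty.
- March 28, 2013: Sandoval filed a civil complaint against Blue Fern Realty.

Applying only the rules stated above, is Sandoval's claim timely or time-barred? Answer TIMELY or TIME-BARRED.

The claim accrued on July 16, 2008, when the wrongful act occurred.
Adding the 4 years base period to July 16, 2008 gives a deadline of July 16, 2012, before any tolling.
The pending related arbitration from April 4, 2011 to September 26, 2011 tolled the period for 175 days, extending the deadline to January 7, 2013.
Nothing else in the chronology tolls or restarts the period.
Filing on March 28, 2013 missed the January 7, 2013 deadline — the action is time-barred.

TIME-BARRED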